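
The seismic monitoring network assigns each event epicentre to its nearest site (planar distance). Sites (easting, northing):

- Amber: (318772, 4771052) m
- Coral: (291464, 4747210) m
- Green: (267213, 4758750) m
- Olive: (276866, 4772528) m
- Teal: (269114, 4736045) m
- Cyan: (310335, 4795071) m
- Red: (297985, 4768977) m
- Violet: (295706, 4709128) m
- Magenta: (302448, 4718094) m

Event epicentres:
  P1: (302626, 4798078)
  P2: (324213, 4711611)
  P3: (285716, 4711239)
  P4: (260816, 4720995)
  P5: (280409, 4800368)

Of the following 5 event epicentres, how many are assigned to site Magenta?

P1 → Cyan
P2 → Magenta
P3 → Violet
P4 → Teal
P5 → Olive
1 of the 5 goes to Magenta.

1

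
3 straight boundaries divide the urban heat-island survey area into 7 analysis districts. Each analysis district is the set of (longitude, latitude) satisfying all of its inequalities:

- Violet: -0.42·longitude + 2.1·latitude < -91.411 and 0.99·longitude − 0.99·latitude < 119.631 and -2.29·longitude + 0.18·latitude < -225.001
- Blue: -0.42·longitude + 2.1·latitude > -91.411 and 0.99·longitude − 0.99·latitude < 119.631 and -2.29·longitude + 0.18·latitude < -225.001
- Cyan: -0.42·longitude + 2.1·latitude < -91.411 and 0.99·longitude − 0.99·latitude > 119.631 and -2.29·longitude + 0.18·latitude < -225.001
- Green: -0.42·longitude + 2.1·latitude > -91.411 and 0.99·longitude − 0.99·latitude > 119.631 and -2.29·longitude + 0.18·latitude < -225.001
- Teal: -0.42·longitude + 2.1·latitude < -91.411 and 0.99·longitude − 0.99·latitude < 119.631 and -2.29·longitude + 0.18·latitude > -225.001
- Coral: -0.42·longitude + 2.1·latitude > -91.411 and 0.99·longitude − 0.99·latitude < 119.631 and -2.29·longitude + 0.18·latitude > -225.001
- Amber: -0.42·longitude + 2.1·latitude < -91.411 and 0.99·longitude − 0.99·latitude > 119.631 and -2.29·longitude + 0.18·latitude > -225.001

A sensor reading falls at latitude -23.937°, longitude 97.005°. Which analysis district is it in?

-0.42·97.005 + 2.1·-23.937 = -91.010, which is > -91.411
0.99·97.005 − 0.99·-23.937 = 119.733, which is > 119.631
-2.29·97.005 + 0.18·-23.937 = -226.450, which is < -225.001
This sign pattern matches Green.

Green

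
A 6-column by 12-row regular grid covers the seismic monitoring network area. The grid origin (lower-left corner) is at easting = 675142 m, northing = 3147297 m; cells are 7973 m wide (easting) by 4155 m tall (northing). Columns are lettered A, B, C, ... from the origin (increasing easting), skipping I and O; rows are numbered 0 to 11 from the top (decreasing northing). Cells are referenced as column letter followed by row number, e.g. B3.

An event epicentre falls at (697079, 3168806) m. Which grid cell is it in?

C6

Column index: ⌊(697079 − 675142) / 7973⌋ = ⌊2.751⌋ = 2 → column C
Row offset from origin: ⌊(3168806 − 3147297) / 4155⌋ = ⌊5.177⌋ = 5 → row 6 (counted from top)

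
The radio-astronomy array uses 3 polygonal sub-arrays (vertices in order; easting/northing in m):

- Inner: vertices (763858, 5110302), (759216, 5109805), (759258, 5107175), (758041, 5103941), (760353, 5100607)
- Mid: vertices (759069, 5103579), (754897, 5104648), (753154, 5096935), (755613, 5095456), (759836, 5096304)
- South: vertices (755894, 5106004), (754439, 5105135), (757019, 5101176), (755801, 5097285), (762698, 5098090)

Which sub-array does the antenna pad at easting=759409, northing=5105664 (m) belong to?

Cast a ray rightward from (759409, 5105664). For each polygon, the edges (by vertex number in listed order) whose endpoints lie on opposite sides of northing = 5105664, where each meets that height, and whether that is right or left of the point:
Inner: 3–4 at easting≈758689.4 (left), 5–1 at easting≈762181.2 (right) → 1 crossing.
Mid: no edge straddles that height → 0 crossings.
South: 1–2 at easting≈755324.7 (left), 5–1 at easting≈756186.3 (left) → 0 crossings.
Only Inner has an odd count, so the point is inside Inner.

Inner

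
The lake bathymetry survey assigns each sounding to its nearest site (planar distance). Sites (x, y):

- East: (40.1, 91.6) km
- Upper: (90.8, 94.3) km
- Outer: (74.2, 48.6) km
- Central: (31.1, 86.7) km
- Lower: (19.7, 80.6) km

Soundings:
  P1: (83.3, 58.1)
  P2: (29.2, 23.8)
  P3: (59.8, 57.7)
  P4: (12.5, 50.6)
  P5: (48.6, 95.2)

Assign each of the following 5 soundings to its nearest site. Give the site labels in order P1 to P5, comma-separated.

P1 → Outer (d²=173.06)
P2 → Outer (d²=2640.04)
P3 → Outer (d²=290.17)
P4 → Lower (d²=951.84)
P5 → East (d²=85.21)

Outer, Outer, Outer, Lower, East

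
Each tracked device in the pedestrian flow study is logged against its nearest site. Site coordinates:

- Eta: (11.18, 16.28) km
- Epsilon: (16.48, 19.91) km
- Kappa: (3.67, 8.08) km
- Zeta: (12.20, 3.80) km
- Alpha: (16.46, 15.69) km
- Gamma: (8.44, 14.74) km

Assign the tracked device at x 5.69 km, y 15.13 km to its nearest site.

Gamma

Squared distances to each site:
Eta: 31.463; Epsilon: 139.272; Kappa: 53.783; Zeta: 170.749; Alpha: 116.306; Gamma: 7.715.
Minimum at Gamma.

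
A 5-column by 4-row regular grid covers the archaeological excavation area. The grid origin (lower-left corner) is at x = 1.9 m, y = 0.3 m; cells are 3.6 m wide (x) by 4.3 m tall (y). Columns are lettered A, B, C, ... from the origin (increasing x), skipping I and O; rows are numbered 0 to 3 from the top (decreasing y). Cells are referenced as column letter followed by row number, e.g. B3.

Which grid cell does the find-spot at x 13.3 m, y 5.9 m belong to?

D2

Column index: ⌊(13.3 − 1.9) / 3.6⌋ = ⌊3.167⌋ = 3 → column D
Row offset from origin: ⌊(5.9 − 0.3) / 4.3⌋ = ⌊1.302⌋ = 1 → row 2 (counted from top)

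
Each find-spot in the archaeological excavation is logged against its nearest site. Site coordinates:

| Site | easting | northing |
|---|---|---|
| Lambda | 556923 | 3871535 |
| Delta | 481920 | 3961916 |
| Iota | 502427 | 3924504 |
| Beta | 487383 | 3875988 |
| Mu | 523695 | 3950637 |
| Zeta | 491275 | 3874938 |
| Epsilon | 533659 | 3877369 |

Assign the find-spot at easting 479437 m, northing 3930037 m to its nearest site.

Squared distances to each site:
Lambda: 9426564200.000; Delta: 1022435930.000; Iota: 559154189.000; Beta: 2984433317.000; Mu: 2383130564.000; Zeta: 3176038045.000; Epsilon: 5713943508.000.
Minimum at Iota.

Iota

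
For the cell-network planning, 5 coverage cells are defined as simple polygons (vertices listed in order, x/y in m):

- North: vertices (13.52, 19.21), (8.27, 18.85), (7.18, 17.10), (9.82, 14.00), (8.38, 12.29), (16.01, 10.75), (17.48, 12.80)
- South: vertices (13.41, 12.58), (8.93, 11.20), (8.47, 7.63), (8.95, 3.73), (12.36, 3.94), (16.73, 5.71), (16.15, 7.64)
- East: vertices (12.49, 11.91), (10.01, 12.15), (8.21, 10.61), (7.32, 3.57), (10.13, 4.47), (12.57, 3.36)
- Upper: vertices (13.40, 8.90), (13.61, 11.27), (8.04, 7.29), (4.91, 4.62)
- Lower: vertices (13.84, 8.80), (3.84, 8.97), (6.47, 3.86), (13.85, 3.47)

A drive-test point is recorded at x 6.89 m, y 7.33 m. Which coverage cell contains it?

Cast a ray rightward from (6.89, 7.33). For each polygon, the edges (by vertex number in listed order) whose endpoints lie on opposite sides of y = 7.33, where each meets that height, and whether that is right or left of the point:
North: no edge straddles that height → 0 crossings.
South: 3–4 at x≈8.507 (right), 6–7 at x≈16.243 (right) → 2 crossings.
East: 3–4 at x≈7.795 (right), 6–1 at x≈12.533 (right) → 2 crossings.
Upper: 2–3 at x≈8.096 (right), 4–1 at x≈10.286 (right) → 2 crossings.
Lower: 2–3 at x≈4.684 (left), 4–1 at x≈13.843 (right) → 1 crossing.
Only Lower has an odd count, so the point is inside Lower.

Lower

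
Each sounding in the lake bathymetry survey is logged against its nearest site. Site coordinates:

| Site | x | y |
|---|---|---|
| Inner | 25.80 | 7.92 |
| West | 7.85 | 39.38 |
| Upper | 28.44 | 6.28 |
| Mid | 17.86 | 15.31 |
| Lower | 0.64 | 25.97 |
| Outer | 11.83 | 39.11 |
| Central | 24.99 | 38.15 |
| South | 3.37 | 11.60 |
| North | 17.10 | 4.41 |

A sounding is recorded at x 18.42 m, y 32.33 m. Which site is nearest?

Central

Squared distances to each site:
Inner: 650.312; West: 161.427; Upper: 779.003; Mid: 289.994; Lower: 356.578; Outer: 89.397; Central: 77.037; South: 656.235; North: 781.269.
Minimum at Central.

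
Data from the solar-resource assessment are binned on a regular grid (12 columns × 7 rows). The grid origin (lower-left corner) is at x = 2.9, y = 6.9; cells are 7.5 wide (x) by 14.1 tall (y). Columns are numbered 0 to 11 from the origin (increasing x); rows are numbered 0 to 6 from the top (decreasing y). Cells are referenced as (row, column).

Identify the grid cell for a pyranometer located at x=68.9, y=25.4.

(5, 8)

Column index: ⌊(68.9 − 2.9) / 7.5⌋ = ⌊8.800⌋ = 8
Row offset from origin: ⌊(25.4 − 6.9) / 14.1⌋ = ⌊1.312⌋ = 1 → row 5 (counted from top)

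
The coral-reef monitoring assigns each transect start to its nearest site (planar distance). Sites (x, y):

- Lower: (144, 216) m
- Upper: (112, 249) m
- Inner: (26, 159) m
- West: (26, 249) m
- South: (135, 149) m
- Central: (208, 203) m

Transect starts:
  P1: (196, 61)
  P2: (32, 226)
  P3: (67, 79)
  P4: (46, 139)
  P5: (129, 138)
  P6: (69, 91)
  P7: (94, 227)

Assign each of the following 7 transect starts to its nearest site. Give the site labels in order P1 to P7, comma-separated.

South, West, Inner, Inner, South, Inner, Upper

P1 → South (d²=11465.00)
P2 → West (d²=565.00)
P3 → Inner (d²=8081.00)
P4 → Inner (d²=800.00)
P5 → South (d²=157.00)
P6 → Inner (d²=6473.00)
P7 → Upper (d²=808.00)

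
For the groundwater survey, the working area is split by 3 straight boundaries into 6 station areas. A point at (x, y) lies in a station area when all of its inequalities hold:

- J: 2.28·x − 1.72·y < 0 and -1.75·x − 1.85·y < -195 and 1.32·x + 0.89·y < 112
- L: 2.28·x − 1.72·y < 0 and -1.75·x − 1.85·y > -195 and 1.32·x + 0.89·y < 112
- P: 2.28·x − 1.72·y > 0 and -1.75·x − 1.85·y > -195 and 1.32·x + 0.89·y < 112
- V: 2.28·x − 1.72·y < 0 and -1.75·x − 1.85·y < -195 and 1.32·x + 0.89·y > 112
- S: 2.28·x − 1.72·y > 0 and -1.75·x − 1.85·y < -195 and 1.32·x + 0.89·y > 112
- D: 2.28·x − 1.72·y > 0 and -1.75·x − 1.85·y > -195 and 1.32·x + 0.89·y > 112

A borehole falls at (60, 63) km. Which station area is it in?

2.28·60 − 1.72·63 = 28.440, which is > 0
-1.75·60 − 1.85·63 = -221.550, which is < -195
1.32·60 + 0.89·63 = 135.270, which is > 112
This sign pattern matches S.

S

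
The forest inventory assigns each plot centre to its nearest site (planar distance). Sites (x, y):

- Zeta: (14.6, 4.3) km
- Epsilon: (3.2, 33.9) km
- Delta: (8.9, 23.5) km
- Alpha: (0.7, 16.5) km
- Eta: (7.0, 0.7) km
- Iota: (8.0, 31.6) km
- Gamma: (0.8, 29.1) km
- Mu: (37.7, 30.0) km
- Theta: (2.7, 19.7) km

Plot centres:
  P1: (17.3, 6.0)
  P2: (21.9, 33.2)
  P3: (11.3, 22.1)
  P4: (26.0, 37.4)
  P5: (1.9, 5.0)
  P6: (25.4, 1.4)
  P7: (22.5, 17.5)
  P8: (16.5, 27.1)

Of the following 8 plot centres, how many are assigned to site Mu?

P1 → Zeta
P2 → Iota
P3 → Delta
P4 → Mu
P5 → Eta
P6 → Zeta
P7 → Delta
P8 → Delta
1 of the 8 goes to Mu.

1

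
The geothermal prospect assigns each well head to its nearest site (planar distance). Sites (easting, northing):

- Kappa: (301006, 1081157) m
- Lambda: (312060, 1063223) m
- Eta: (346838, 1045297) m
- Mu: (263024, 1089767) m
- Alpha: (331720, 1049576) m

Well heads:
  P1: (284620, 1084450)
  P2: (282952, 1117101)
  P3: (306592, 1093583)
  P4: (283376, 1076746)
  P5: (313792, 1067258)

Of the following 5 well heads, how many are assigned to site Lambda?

1

P1 → Kappa
P2 → Mu
P3 → Kappa
P4 → Kappa
P5 → Lambda
1 of the 5 goes to Lambda.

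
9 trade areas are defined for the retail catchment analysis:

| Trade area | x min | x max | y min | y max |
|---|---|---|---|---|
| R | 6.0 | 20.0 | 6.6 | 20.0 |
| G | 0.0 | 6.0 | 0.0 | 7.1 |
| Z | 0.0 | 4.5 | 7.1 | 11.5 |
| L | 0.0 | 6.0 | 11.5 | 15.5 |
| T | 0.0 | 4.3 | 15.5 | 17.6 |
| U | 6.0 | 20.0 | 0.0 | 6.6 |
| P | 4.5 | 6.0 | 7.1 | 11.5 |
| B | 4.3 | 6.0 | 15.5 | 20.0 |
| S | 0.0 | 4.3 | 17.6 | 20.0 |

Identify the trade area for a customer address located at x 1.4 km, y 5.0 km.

The point has x = 1.4 and y = 5.0.
Only G satisfies 0.0 ≤ x ≤ 6.0 and 0.0 ≤ y ≤ 7.1.

G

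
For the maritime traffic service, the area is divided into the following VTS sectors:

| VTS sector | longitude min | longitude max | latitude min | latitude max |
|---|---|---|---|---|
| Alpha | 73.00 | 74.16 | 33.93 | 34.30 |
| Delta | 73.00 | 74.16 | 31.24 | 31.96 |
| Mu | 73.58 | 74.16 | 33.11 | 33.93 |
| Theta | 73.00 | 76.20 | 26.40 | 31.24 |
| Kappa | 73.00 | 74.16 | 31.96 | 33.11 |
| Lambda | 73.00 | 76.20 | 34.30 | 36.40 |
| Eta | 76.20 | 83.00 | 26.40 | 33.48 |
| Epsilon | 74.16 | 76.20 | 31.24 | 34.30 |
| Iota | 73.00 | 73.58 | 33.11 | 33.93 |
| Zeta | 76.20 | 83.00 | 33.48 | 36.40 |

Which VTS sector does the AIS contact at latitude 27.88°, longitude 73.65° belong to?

Theta

The point has longitude = 73.65 and latitude = 27.88.
Only Theta satisfies 73.00 ≤ longitude ≤ 76.20 and 26.40 ≤ latitude ≤ 31.24.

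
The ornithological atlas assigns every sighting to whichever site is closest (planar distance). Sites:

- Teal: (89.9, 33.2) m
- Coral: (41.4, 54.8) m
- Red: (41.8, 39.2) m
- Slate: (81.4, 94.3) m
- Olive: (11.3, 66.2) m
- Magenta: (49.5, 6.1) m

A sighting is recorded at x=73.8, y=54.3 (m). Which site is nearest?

Squared distances to each site:
Teal: 704.420; Coral: 1050.010; Red: 1252.010; Slate: 1657.760; Olive: 4047.860; Magenta: 2913.730.
Minimum at Teal.

Teal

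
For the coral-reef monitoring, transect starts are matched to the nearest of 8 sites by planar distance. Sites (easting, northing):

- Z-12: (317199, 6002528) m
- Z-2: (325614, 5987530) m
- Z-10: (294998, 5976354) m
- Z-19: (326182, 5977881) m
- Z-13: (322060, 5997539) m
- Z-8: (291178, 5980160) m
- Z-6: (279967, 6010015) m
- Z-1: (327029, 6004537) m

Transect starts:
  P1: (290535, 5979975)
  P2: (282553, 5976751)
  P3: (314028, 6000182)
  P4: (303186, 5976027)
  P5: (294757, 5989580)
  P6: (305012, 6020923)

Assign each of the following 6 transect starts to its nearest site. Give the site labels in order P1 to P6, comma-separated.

P1 → Z-8 (d²=447674.00)
P2 → Z-8 (d²=86011906.00)
P3 → Z-12 (d²=15558957.00)
P4 → Z-10 (d²=67150273.00)
P5 → Z-8 (d²=101545641.00)
P6 → Z-12 (d²=486898994.00)

Z-8, Z-8, Z-12, Z-10, Z-8, Z-12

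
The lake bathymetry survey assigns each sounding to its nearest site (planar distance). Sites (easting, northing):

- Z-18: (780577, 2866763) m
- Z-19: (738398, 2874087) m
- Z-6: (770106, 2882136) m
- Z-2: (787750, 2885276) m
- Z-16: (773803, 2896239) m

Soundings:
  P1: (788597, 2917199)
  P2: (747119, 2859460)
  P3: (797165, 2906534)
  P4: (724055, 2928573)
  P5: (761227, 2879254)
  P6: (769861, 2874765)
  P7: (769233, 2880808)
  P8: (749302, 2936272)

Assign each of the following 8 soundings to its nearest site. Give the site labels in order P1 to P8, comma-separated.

P1 → Z-16 (d²=658184036.00)
P2 → Z-19 (d²=290004970.00)
P3 → Z-2 (d²=540544789.00)
P4 → Z-19 (d²=3174445845.00)
P5 → Z-6 (d²=87142565.00)
P6 → Z-6 (d²=54391666.00)
P7 → Z-6 (d²=2525713.00)
P8 → Z-16 (d²=2202940090.00)

Z-16, Z-19, Z-2, Z-19, Z-6, Z-6, Z-6, Z-16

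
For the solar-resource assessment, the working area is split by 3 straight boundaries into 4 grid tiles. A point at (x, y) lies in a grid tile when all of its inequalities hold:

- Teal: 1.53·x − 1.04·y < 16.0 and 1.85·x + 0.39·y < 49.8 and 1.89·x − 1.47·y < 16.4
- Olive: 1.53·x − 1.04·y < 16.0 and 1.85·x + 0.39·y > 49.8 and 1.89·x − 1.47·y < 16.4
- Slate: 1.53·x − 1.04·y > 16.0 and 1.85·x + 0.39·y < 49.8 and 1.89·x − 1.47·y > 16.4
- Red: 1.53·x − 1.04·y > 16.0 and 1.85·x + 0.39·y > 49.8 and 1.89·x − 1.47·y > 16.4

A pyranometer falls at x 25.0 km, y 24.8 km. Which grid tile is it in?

1.53·25.0 − 1.04·24.8 = 12.458, which is < 16.0
1.85·25.0 + 0.39·24.8 = 55.922, which is > 49.8
1.89·25.0 − 1.47·24.8 = 10.794, which is < 16.4
This sign pattern matches Olive.

Olive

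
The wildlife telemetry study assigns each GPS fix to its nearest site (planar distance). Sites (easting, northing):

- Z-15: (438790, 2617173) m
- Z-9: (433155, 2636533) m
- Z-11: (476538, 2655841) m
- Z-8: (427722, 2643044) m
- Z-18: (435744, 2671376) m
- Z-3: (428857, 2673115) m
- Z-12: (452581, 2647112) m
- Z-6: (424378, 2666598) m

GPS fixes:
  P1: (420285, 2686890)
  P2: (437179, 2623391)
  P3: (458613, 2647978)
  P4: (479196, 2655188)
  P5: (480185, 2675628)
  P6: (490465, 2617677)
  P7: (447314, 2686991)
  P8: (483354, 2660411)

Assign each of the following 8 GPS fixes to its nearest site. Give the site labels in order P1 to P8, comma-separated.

P1 → Z-3 (d²=263229809.00)
P2 → Z-15 (d²=41258845.00)
P3 → Z-12 (d²=37134980.00)
P4 → Z-11 (d²=7491373.00)
P5 → Z-11 (d²=404825978.00)
P6 → Z-11 (d²=1650452225.00)
P7 → Z-18 (d²=377693125.00)
P8 → Z-11 (d²=67342756.00)

Z-3, Z-15, Z-12, Z-11, Z-11, Z-11, Z-18, Z-11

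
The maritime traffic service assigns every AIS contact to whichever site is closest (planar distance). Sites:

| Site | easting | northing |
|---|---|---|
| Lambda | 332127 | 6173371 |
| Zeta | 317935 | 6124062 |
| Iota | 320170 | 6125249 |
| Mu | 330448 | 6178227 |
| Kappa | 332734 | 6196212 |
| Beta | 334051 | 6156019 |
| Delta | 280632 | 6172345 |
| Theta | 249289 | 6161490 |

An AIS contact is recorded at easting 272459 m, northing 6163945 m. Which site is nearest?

Squared distances to each site:
Lambda: 3649119700.000; Zeta: 3658720265.000; Iota: 3773719937.000; Mu: 3566699645.000; Kappa: 4674234914.000; Beta: 3856395940.000; Delta: 137357929.000; Theta: 542875925.000.
Minimum at Delta.

Delta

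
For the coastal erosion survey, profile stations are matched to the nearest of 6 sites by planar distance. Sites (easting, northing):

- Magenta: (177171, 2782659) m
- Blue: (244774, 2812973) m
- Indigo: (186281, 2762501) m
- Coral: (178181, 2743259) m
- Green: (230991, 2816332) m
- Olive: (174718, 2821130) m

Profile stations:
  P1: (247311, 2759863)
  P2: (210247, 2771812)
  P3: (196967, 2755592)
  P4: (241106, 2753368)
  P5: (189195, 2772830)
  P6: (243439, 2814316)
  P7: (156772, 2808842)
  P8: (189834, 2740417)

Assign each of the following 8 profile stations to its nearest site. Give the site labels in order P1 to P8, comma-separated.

P1 → Blue (d²=2827108469.00)
P2 → Indigo (d²=661063877.00)
P3 → Indigo (d²=161924877.00)
P4 → Indigo (d²=3089192314.00)
P5 → Indigo (d²=115179637.00)
P6 → Blue (d²=3585874.00)
P7 → Olive (d²=473053860.00)
P8 → Coral (d²=143869373.00)

Blue, Indigo, Indigo, Indigo, Indigo, Blue, Olive, Coral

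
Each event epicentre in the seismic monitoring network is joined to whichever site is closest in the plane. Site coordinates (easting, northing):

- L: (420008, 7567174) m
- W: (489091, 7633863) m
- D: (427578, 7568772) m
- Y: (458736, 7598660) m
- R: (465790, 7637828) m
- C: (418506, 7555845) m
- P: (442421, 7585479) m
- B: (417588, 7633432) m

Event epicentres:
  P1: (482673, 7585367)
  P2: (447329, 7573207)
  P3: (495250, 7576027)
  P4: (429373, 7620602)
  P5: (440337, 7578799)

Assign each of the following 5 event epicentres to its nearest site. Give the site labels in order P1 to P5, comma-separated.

P1 → Y (d²=749683818.00)
P2 → P (d²=174690448.00)
P3 → Y (d²=1845524885.00)
P4 → B (d²=303495125.00)
P5 → P (d²=48965456.00)

Y, P, Y, B, P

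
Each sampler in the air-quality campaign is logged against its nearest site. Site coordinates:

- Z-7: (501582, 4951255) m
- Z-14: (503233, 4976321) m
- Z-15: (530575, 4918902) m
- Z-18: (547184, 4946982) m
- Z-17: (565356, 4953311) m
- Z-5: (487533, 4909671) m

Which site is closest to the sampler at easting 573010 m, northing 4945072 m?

Squared distances to each site:
Z-7: 5140188673.000; Z-14: 5845329730.000; Z-15: 2485598125.000; Z-18: 670630376.000; Z-17: 126464837.000; Z-5: 8559548330.000.
Minimum at Z-17.

Z-17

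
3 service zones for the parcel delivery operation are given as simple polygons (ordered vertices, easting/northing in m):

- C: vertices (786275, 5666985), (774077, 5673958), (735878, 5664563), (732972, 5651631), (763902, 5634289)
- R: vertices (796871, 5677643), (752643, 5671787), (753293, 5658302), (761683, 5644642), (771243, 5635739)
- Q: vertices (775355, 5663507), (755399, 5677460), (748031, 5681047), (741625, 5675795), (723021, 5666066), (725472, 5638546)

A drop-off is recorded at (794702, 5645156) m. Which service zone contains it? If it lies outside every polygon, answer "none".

none

Cast a ray rightward from (794702, 5645156). For each polygon, the edges (by vertex number in listed order) whose endpoints lie on opposite sides of northing = 5645156, where each meets that height, and whether that is right or left of the point:
C: 4–5 at easting≈744520.4 (left), 5–1 at easting≈771338.0 (left) → 0 crossings.
R: 3–4 at easting≈761367.3 (left), 5–1 at easting≈777002.3 (left) → 0 crossings.
Q: 5–6 at easting≈724883.3 (left), 6–1 at easting≈738681.7 (left) → 0 crossings.
All counts are even, so the point lies outside every listed polygon.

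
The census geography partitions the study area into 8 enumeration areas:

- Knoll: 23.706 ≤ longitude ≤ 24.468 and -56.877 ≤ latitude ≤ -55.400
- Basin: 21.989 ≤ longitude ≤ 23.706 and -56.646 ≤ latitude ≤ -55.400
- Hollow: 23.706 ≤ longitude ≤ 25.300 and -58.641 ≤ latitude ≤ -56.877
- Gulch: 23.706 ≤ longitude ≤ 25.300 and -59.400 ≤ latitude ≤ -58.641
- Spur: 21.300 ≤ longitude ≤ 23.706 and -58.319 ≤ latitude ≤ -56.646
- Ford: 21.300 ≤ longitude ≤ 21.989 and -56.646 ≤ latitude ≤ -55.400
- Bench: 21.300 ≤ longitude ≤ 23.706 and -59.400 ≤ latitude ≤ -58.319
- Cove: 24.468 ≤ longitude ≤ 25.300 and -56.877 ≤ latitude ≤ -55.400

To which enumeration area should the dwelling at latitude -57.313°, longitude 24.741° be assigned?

Hollow

The point has longitude = 24.741 and latitude = -57.313.
Only Hollow satisfies 23.706 ≤ longitude ≤ 25.300 and -58.641 ≤ latitude ≤ -56.877.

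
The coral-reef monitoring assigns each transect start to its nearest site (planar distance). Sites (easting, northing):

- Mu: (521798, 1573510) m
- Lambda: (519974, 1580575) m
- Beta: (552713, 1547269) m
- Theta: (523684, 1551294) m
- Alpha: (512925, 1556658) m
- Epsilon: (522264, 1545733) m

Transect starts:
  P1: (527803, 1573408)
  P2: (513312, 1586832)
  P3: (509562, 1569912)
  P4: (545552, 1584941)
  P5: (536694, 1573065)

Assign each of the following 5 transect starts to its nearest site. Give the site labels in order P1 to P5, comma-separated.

Mu, Lambda, Mu, Lambda, Mu

P1 → Mu (d²=36070429.00)
P2 → Lambda (d²=83532293.00)
P3 → Mu (d²=162665300.00)
P4 → Lambda (d²=673296040.00)
P5 → Mu (d²=222088841.00)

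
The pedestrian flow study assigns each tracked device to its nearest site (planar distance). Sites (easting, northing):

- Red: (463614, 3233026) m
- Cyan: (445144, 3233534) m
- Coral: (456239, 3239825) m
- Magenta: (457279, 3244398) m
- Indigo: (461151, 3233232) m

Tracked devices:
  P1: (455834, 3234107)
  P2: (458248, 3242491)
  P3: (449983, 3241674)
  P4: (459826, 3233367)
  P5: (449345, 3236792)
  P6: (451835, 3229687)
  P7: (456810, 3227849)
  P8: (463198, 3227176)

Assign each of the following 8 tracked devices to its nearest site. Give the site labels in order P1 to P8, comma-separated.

Indigo, Magenta, Coral, Indigo, Cyan, Cyan, Indigo, Red

P1 → Indigo (d²=29036114.00)
P2 → Magenta (d²=4575610.00)
P3 → Coral (d²=42556337.00)
P4 → Indigo (d²=1773850.00)
P5 → Cyan (d²=28262965.00)
P6 → Cyan (d²=59568890.00)
P7 → Indigo (d²=47820970.00)
P8 → Red (d²=34395556.00)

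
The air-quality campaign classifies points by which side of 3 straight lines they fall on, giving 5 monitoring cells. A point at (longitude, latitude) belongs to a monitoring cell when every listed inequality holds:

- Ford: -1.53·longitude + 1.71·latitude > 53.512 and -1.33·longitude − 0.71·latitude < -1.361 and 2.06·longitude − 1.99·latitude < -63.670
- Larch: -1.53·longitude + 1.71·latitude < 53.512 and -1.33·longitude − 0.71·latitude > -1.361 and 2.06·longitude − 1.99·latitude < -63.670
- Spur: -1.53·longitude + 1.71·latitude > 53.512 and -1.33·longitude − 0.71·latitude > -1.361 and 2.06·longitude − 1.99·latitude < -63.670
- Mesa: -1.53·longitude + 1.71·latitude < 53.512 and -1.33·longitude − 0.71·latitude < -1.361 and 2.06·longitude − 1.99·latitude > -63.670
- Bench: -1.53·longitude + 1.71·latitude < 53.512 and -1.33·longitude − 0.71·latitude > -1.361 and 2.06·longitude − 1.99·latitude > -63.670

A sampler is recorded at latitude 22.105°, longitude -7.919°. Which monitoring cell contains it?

Mesa

-1.53·-7.919 + 1.71·22.105 = 49.916, which is < 53.512
-1.33·-7.919 − 0.71·22.105 = -5.162, which is < -1.361
2.06·-7.919 − 1.99·22.105 = -60.302, which is > -63.670
This sign pattern matches Mesa.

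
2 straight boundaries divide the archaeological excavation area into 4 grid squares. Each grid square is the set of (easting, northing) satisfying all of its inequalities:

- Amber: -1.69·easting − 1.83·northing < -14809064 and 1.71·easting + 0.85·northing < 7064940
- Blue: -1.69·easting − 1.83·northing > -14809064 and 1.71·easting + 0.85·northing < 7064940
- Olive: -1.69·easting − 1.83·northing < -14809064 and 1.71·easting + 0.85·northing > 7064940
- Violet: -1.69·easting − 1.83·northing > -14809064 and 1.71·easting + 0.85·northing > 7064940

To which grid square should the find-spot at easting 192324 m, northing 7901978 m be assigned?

Blue

-1.69·192324 − 1.83·7901978 = -14785647.300, which is > -14809064
1.71·192324 + 0.85·7901978 = 7045555.340, which is < 7064940
This sign pattern matches Blue.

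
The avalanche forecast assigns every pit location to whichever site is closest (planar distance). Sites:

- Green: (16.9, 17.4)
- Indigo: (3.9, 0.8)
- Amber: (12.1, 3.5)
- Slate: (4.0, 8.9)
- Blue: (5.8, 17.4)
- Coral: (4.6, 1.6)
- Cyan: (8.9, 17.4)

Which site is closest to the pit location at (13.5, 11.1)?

Squared distances to each site:
Green: 51.250; Indigo: 198.250; Amber: 59.720; Slate: 95.090; Blue: 98.980; Coral: 169.460; Cyan: 60.850.
Minimum at Green.

Green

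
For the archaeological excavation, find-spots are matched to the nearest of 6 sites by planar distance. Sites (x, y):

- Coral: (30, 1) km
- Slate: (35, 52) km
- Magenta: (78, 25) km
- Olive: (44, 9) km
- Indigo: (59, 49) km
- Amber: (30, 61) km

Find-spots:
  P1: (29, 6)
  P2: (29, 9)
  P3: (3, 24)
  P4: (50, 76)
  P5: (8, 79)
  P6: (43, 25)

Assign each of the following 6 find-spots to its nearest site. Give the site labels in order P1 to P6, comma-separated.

P1 → Coral (d²=26.00)
P2 → Coral (d²=65.00)
P3 → Coral (d²=1258.00)
P4 → Amber (d²=625.00)
P5 → Amber (d²=808.00)
P6 → Olive (d²=257.00)

Coral, Coral, Coral, Amber, Amber, Olive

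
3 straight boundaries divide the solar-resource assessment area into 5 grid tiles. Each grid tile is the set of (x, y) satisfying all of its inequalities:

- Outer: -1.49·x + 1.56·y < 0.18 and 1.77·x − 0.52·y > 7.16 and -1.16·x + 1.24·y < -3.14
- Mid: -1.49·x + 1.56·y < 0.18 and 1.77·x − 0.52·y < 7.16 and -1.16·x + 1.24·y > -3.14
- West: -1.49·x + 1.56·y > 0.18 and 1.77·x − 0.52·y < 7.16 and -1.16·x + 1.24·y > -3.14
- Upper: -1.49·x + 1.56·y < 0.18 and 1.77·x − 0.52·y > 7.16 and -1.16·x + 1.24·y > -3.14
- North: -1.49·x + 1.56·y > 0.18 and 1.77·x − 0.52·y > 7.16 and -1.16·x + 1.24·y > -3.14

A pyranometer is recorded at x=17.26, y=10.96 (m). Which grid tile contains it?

Outer

-1.49·17.26 + 1.56·10.96 = -8.620, which is < 0.18
1.77·17.26 − 0.52·10.96 = 24.851, which is > 7.16
-1.16·17.26 + 1.24·10.96 = -6.431, which is < -3.14
This sign pattern matches Outer.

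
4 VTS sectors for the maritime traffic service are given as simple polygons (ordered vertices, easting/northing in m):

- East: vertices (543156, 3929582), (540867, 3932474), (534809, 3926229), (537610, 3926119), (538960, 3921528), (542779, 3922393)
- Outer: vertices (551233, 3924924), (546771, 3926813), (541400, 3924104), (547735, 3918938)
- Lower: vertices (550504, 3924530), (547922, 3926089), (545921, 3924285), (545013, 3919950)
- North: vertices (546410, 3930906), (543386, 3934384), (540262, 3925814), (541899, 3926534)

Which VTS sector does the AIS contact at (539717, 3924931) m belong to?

East

Cast a ray rightward from (539717, 3924931). For each polygon, the edges (by vertex number in listed order) whose endpoints lie on opposite sides of northing = 3924931, where each meets that height, and whether that is right or left of the point:
East: 4–5 at easting≈537959.3 (left), 6–1 at easting≈542912.1 (right) → 1 crossing.
Outer: 1–2 at easting≈551216.5 (right), 2–3 at easting≈543039.7 (right) → 2 crossings.
Lower: 1–2 at easting≈549839.9 (right), 2–3 at easting≈546637.5 (right) → 2 crossings.
North: no edge straddles that height → 0 crossings.
Only East has an odd count, so the point is inside East.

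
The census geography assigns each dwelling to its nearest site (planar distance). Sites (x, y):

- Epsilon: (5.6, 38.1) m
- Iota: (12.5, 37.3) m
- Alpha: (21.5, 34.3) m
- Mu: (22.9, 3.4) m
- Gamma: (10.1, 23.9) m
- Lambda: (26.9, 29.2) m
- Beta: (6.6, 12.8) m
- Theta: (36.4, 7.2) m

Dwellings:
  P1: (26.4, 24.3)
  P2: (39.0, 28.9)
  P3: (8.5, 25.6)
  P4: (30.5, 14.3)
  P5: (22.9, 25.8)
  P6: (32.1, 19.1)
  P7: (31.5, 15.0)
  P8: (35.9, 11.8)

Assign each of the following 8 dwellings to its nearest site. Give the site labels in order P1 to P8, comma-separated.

Lambda, Lambda, Gamma, Theta, Lambda, Lambda, Theta, Theta

P1 → Lambda (d²=24.26)
P2 → Lambda (d²=146.50)
P3 → Gamma (d²=5.45)
P4 → Theta (d²=85.22)
P5 → Lambda (d²=27.56)
P6 → Lambda (d²=129.05)
P7 → Theta (d²=84.85)
P8 → Theta (d²=21.41)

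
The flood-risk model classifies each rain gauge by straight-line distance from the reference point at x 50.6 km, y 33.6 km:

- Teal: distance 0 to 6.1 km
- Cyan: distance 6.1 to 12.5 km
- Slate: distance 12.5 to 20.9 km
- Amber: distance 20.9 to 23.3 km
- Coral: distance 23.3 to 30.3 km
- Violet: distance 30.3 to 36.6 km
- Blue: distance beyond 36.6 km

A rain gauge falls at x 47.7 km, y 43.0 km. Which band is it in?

Distance = √((47.7−50.6)² + (43.0−33.6)²) = √(8.410 + 88.360) = 9.837 km.
6.1 ≤ 9.837 < 12.5 → Cyan.

Cyan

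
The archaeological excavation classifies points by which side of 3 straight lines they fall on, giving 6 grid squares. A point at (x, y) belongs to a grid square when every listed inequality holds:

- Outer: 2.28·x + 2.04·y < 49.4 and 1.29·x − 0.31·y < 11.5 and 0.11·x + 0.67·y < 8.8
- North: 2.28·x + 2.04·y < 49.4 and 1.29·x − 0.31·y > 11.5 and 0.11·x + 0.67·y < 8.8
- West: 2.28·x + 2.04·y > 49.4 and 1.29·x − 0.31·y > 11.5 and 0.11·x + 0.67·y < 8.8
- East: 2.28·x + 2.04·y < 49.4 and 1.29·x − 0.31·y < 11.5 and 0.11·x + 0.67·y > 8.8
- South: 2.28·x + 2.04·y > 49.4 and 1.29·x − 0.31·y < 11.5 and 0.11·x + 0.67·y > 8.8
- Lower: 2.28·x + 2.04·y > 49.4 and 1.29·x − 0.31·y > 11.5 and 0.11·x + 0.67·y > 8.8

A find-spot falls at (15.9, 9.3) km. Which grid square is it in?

West

2.28·15.9 + 2.04·9.3 = 55.224, which is > 49.4
1.29·15.9 − 0.31·9.3 = 17.628, which is > 11.5
0.11·15.9 + 0.67·9.3 = 7.980, which is < 8.8
This sign pattern matches West.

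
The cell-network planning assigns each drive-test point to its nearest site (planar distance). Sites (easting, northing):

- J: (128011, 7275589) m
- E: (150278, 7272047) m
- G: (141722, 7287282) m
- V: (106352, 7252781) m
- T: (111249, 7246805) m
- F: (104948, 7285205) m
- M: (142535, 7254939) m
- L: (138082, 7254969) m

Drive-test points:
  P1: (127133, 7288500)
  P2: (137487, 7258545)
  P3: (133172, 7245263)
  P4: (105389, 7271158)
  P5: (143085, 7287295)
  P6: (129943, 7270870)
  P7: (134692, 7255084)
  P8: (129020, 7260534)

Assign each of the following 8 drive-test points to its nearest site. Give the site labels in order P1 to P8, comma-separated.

J, L, L, F, G, J, L, L

P1 → J (d²=167464805.00)
P2 → L (d²=13141801.00)
P3 → L (d²=118314536.00)
P4 → F (d²=197512690.00)
P5 → G (d²=1857938.00)
P6 → J (d²=26001585.00)
P7 → L (d²=11505325.00)
P8 → L (d²=113089069.00)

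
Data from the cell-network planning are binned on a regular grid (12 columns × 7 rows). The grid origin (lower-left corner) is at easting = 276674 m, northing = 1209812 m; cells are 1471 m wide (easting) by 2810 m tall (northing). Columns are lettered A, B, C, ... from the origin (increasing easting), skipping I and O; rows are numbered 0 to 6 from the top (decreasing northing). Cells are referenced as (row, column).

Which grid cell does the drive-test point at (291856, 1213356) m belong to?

Column index: ⌊(291856 − 276674) / 1471⌋ = ⌊10.321⌋ = 10 → column L
Row offset from origin: ⌊(1213356 − 1209812) / 2810⌋ = ⌊1.261⌋ = 1 → row 5 (counted from top)

(5, L)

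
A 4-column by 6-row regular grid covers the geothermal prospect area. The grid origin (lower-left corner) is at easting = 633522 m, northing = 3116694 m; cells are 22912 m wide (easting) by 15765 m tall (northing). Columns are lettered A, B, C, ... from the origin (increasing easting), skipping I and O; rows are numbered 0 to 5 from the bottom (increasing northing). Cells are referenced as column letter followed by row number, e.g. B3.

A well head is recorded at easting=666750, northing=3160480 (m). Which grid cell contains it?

Column index: ⌊(666750 − 633522) / 22912⌋ = ⌊1.450⌋ = 1 → column B
Row offset from origin: ⌊(3160480 − 3116694) / 15765⌋ = ⌊2.777⌋ = 2 → row 2

B2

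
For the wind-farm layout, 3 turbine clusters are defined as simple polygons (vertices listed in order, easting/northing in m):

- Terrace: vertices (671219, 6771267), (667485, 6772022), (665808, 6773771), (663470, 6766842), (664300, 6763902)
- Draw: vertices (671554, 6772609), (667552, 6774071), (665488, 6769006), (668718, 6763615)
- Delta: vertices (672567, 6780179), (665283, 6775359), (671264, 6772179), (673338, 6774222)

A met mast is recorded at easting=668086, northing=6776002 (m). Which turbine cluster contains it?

Cast a ray rightward from (668086, 6776002). For each polygon, the edges (by vertex number in listed order) whose endpoints lie on opposite sides of northing = 6776002, where each meets that height, and whether that is right or left of the point:
Terrace: no edge straddles that height → 0 crossings.
Draw: no edge straddles that height → 0 crossings.
Delta: 1–2 at easting≈666254.7 (left), 4–1 at easting≈673107.6 (right) → 1 crossing.
Only Delta has an odd count, so the point is inside Delta.

Delta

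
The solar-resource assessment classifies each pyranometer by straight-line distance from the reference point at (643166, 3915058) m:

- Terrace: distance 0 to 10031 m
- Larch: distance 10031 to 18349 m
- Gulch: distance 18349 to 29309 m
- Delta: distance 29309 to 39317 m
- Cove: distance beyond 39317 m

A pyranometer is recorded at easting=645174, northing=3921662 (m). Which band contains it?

Terrace

Distance = √((645174−643166)² + (3921662−3915058)²) = √(4032064.000 + 43612816.000) = 6902.527 m.
0 ≤ 6902.527 < 10031 → Terrace.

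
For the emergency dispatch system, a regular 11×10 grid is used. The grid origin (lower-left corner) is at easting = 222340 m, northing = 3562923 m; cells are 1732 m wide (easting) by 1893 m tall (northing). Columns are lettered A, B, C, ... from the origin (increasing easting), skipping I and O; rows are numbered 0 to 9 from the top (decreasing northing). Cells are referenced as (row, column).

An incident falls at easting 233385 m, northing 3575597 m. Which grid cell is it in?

(3, G)

Column index: ⌊(233385 − 222340) / 1732⌋ = ⌊6.377⌋ = 6 → column G
Row offset from origin: ⌊(3575597 − 3562923) / 1893⌋ = ⌊6.695⌋ = 6 → row 3 (counted from top)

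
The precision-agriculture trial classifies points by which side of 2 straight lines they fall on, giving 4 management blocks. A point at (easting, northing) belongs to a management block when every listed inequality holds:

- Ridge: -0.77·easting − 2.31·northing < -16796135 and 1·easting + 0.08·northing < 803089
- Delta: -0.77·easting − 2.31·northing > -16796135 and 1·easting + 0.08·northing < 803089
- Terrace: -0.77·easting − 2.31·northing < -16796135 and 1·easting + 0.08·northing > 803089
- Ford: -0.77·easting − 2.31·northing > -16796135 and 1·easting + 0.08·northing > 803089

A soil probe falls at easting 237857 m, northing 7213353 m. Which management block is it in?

-0.77·237857 − 2.31·7213353 = -16845995.320, which is < -16796135
1·237857 + 0.08·7213353 = 814925.240, which is > 803089
This sign pattern matches Terrace.

Terrace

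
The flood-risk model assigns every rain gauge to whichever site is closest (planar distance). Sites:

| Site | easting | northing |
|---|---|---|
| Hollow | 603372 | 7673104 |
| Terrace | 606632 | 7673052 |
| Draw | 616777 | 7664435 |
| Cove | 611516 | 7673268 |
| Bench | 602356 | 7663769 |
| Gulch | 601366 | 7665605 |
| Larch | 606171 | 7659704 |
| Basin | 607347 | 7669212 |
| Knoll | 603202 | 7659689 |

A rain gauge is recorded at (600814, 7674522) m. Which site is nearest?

Squared distances to each site:
Hollow: 8554088.000; Terrace: 36010024.000; Draw: 356564938.000; Cove: 116105320.000; Bench: 118004773.000; Gulch: 79817593.000; Larch: 248270573.000; Basin: 70876189.000; Knoll: 225720433.000.
Minimum at Hollow.

Hollow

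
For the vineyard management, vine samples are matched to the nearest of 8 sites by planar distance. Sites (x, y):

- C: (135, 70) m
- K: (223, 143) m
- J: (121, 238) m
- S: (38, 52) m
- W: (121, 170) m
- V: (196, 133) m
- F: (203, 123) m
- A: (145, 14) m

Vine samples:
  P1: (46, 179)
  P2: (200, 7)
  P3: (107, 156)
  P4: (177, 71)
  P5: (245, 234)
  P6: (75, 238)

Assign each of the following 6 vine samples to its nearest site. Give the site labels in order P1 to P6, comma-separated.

W, A, W, C, K, J

P1 → W (d²=5706.00)
P2 → A (d²=3074.00)
P3 → W (d²=392.00)
P4 → C (d²=1765.00)
P5 → K (d²=8765.00)
P6 → J (d²=2116.00)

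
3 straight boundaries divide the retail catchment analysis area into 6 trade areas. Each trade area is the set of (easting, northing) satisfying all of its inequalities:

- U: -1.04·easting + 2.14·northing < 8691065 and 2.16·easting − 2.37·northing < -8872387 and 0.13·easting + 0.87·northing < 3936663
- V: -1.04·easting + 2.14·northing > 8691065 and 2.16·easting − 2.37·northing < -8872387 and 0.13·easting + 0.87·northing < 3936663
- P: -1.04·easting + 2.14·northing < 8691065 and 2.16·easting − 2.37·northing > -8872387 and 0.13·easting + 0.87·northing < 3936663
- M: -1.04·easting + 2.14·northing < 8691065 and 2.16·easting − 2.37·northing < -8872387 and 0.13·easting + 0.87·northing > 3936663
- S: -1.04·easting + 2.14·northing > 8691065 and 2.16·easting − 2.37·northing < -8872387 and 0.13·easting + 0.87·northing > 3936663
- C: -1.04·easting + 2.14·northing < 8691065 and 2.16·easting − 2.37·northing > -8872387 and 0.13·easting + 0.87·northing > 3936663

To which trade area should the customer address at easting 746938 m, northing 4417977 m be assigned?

C

-1.04·746938 + 2.14·4417977 = 8677655.260, which is < 8691065
2.16·746938 − 2.37·4417977 = -8857219.410, which is > -8872387
0.13·746938 + 0.87·4417977 = 3940741.930, which is > 3936663
This sign pattern matches C.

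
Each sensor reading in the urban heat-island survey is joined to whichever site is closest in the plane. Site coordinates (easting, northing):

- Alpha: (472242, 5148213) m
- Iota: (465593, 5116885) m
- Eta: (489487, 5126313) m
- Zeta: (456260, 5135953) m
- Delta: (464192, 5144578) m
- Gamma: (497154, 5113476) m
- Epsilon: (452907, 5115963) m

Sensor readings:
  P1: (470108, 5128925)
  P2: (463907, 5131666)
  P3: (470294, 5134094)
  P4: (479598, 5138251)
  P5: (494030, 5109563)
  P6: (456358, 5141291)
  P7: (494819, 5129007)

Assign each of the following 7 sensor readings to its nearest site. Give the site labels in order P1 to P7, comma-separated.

Iota, Zeta, Delta, Alpha, Gamma, Zeta, Eta

P1 → Iota (d²=165346825.00)
P2 → Zeta (d²=76854978.00)
P3 → Delta (d²=147148660.00)
P4 → Alpha (d²=153352180.00)
P5 → Gamma (d²=25070945.00)
P6 → Zeta (d²=28503848.00)
P7 → Eta (d²=35687860.00)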